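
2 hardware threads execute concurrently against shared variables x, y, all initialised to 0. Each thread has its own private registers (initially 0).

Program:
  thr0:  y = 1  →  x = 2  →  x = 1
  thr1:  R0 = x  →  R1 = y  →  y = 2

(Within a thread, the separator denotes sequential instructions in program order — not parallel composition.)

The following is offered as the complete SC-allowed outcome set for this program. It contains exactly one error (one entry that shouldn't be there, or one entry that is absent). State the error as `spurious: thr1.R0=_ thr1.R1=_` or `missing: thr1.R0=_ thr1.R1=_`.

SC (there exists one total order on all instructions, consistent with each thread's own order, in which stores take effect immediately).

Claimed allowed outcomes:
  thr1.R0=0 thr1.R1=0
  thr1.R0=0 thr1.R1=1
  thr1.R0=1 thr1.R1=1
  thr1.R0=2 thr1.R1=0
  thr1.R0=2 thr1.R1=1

outcome vector order: (thr1.R0,thr1.R1)
SC: 4 outcomes — {00, 01, 11, 21}
claimed∖SC = {20}

spurious: thr1.R0=2 thr1.R1=0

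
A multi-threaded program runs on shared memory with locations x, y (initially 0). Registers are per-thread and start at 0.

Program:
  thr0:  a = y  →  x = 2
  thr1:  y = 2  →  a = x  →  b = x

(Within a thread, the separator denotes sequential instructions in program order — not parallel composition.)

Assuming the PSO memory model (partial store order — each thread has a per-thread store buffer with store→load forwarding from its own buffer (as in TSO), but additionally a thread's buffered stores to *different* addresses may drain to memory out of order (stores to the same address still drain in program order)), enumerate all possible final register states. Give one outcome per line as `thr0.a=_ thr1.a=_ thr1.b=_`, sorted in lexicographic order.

thr0.a=0 thr1.a=0 thr1.b=0
thr0.a=0 thr1.a=0 thr1.b=2
thr0.a=0 thr1.a=2 thr1.b=2
thr0.a=2 thr1.a=0 thr1.b=0
thr0.a=2 thr1.a=0 thr1.b=2
thr0.a=2 thr1.a=2 thr1.b=2

outcome vector order: (thr0.a,thr1.a,thr1.b)
|PSO outcomes| = 6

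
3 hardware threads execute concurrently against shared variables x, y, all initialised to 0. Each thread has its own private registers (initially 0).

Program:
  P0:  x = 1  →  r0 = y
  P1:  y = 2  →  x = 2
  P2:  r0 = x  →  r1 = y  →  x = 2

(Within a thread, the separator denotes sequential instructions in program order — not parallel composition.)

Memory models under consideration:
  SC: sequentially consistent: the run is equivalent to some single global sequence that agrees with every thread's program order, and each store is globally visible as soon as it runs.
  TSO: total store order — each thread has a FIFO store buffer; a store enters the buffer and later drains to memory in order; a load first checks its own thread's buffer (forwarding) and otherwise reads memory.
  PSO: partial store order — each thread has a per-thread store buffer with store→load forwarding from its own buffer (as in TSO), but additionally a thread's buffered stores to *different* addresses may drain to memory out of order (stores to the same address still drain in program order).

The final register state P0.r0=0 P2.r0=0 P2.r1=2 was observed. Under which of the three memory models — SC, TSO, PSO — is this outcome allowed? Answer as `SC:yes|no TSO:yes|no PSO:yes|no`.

SC:yes TSO:yes PSO:yes

outcome vector order: (P0.r0,P2.r0,P2.r1)
SC (10): <0 0 0> <0 0 2> <0 1 0> <0 1 2> <0 2 2> <2 0 0> <2 0 2> <2 1 0> <2 1 2> <2 2 2>
TSO (10): <0 0 0> <0 0 2> <0 1 0> <0 1 2> <0 2 2> <2 0 0> <2 0 2> <2 1 0> <2 1 2> <2 2 2>
PSO (12): <0 0 0> <0 0 2> <0 1 0> <0 1 2> <0 2 0> <0 2 2> <2 0 0> <2 0 2> <2 1 0> <2 1 2> <2 2 0> <2 2 2>
target <0 0 2> ∈ {SC,TSO,PSO}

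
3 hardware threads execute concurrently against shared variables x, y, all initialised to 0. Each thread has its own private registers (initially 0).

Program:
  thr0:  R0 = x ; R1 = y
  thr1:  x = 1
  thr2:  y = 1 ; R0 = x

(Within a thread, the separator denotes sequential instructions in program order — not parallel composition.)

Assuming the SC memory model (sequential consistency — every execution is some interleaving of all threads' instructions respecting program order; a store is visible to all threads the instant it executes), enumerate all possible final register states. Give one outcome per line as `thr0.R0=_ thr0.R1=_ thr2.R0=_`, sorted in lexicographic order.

outcome vector order: (thr0.R0,thr0.R1,thr2.R0)
|SC outcomes| = 7

thr0.R0=0 thr0.R1=0 thr2.R0=0
thr0.R0=0 thr0.R1=0 thr2.R0=1
thr0.R0=0 thr0.R1=1 thr2.R0=0
thr0.R0=0 thr0.R1=1 thr2.R0=1
thr0.R0=1 thr0.R1=0 thr2.R0=1
thr0.R0=1 thr0.R1=1 thr2.R0=0
thr0.R0=1 thr0.R1=1 thr2.R0=1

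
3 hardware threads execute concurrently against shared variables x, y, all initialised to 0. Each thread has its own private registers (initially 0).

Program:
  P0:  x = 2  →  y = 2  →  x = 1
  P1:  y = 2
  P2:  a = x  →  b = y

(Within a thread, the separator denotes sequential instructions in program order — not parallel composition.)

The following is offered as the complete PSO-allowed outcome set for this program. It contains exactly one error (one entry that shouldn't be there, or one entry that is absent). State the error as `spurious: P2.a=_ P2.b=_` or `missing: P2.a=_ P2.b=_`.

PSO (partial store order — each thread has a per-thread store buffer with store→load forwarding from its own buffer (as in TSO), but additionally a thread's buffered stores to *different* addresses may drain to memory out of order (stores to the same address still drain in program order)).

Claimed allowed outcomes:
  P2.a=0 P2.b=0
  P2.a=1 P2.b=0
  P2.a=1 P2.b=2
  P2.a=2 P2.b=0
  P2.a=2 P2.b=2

outcome vector order: (P2.a,P2.b)
under PSO → (0,0), (0,2), (1,0), (1,2), (2,0), (2,2)
PSO∖claimed = {(0,2)}

missing: P2.a=0 P2.b=2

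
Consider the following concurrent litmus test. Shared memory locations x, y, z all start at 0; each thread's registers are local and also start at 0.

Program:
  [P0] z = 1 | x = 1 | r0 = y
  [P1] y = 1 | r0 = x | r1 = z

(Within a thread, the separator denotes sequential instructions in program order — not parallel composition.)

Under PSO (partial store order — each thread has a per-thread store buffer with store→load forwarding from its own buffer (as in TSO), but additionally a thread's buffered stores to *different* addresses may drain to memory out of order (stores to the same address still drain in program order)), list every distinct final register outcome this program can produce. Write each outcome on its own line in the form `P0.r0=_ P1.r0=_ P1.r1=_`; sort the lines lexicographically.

outcome vector order: (P0.r0,P1.r0,P1.r1)
|PSO outcomes| = 8

P0.r0=0 P1.r0=0 P1.r1=0
P0.r0=0 P1.r0=0 P1.r1=1
P0.r0=0 P1.r0=1 P1.r1=0
P0.r0=0 P1.r0=1 P1.r1=1
P0.r0=1 P1.r0=0 P1.r1=0
P0.r0=1 P1.r0=0 P1.r1=1
P0.r0=1 P1.r0=1 P1.r1=0
P0.r0=1 P1.r0=1 P1.r1=1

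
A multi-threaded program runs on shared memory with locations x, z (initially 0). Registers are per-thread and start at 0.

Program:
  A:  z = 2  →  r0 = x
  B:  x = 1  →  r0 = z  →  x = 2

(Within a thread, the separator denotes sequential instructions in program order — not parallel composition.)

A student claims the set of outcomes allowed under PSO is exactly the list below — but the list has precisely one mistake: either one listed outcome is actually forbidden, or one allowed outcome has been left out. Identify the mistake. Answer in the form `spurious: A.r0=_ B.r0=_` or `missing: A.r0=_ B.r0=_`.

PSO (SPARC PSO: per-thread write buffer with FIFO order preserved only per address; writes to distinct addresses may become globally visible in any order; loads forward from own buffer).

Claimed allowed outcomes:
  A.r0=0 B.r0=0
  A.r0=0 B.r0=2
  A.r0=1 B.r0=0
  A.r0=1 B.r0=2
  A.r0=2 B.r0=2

missing: A.r0=2 B.r0=0

outcome vector order: (A.r0,B.r0)
PSO (6): <0 0>, <0 2>, <1 0>, <1 2>, <2 0>, <2 2>
PSO∖claimed = {<2 0>}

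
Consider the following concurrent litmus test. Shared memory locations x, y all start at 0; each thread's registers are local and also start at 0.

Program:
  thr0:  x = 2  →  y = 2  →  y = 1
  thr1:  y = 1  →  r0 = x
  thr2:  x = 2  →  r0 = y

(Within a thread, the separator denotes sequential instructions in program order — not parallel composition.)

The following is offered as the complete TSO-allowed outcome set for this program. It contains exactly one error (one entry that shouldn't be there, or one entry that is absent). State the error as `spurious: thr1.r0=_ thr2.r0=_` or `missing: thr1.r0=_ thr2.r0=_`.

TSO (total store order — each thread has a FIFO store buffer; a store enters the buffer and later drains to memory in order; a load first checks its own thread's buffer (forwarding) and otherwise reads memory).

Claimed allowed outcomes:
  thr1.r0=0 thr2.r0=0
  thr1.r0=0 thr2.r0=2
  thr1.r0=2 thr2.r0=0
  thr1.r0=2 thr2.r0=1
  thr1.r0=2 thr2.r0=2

outcome vector order: (thr1.r0,thr2.r0)
[TSO] allowed = {0/0; 0/1; 0/2; 2/0; 2/1; 2/2}
TSO∖claimed = {0/1}

missing: thr1.r0=0 thr2.r0=1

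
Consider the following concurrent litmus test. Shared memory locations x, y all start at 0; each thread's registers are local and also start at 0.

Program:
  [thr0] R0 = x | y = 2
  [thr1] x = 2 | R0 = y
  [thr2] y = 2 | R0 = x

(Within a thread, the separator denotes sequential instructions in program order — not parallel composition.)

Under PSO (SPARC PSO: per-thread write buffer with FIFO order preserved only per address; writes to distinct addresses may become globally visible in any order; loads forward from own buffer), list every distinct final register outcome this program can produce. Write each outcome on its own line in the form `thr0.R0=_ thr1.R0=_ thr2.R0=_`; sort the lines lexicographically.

thr0.R0=0 thr1.R0=0 thr2.R0=0
thr0.R0=0 thr1.R0=0 thr2.R0=2
thr0.R0=0 thr1.R0=2 thr2.R0=0
thr0.R0=0 thr1.R0=2 thr2.R0=2
thr0.R0=2 thr1.R0=0 thr2.R0=0
thr0.R0=2 thr1.R0=0 thr2.R0=2
thr0.R0=2 thr1.R0=2 thr2.R0=0
thr0.R0=2 thr1.R0=2 thr2.R0=2

outcome vector order: (thr0.R0,thr1.R0,thr2.R0)
|PSO outcomes| = 8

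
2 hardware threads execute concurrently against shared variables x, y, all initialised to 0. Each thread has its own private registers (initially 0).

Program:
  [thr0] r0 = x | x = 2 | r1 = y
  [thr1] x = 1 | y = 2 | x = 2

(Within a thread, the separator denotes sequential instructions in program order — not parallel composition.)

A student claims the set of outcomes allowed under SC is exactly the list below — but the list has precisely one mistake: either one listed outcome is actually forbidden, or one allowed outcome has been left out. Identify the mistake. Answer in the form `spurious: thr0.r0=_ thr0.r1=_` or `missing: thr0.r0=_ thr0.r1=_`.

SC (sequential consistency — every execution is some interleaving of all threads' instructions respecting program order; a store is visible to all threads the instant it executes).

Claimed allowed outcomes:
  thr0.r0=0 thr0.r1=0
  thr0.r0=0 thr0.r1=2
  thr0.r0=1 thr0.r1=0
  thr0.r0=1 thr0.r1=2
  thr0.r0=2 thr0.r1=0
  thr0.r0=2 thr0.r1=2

outcome vector order: (thr0.r0,thr0.r1)
SC (5): 0/0; 0/2; 1/0; 1/2; 2/2
claimed∖SC = {2/0}

spurious: thr0.r0=2 thr0.r1=0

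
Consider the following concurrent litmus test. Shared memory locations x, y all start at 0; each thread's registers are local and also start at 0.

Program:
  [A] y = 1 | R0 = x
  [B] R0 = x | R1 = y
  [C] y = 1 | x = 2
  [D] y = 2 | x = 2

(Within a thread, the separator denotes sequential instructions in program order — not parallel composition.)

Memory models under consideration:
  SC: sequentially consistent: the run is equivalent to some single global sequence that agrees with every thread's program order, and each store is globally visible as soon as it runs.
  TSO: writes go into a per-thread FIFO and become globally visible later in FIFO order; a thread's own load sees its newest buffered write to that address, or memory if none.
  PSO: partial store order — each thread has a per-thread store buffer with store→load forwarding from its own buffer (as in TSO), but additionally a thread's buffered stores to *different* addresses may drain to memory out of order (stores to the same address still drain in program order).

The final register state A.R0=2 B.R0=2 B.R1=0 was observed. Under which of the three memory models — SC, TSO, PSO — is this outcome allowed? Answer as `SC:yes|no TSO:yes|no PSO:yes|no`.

SC:no TSO:no PSO:yes

outcome vector order: (A.R0,B.R0,B.R1)
[SC] allowed = {<0 0 0>, <0 0 1>, <0 0 2>, <0 2 1>, <0 2 2>, <2 0 0>, <2 0 1>, <2 0 2>, <2 2 1>, <2 2 2>}
[TSO] allowed = {<0 0 0>, <0 0 1>, <0 0 2>, <0 2 1>, <0 2 2>, <2 0 0>, <2 0 1>, <2 0 2>, <2 2 1>, <2 2 2>}
[PSO] allowed = {<0 0 0>, <0 0 1>, <0 0 2>, <0 2 0>, <0 2 1>, <0 2 2>, <2 0 0>, <2 0 1>, <2 0 2>, <2 2 0>, <2 2 1>, <2 2 2>}
target <2 2 0> ∈ {PSO}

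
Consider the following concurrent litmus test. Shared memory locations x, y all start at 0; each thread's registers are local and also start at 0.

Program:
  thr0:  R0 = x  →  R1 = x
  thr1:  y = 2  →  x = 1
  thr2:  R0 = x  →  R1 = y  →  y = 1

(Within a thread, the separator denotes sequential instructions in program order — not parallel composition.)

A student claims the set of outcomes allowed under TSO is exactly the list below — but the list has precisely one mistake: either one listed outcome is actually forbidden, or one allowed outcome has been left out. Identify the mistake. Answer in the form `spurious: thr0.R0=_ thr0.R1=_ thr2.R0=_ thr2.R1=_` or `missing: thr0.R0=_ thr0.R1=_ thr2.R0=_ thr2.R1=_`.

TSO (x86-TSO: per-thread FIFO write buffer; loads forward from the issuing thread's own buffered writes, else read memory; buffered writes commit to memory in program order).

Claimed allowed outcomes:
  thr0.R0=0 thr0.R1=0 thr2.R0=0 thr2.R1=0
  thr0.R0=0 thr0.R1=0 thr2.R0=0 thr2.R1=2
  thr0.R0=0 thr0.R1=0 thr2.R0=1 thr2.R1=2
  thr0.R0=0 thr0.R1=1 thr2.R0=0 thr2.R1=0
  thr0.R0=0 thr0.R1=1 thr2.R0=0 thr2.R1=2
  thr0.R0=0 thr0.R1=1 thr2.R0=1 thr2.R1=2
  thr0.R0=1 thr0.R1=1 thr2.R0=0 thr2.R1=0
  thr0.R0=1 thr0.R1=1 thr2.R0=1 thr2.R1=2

outcome vector order: (thr0.R0,thr0.R1,thr2.R0,thr2.R1)
TSO: 9 outcomes — {<0 0 0 0> <0 0 0 2> <0 0 1 2> <0 1 0 0> <0 1 0 2> <0 1 1 2> <1 1 0 0> <1 1 0 2> <1 1 1 2>}
TSO∖claimed = {<1 1 0 2>}

missing: thr0.R0=1 thr0.R1=1 thr2.R0=0 thr2.R1=2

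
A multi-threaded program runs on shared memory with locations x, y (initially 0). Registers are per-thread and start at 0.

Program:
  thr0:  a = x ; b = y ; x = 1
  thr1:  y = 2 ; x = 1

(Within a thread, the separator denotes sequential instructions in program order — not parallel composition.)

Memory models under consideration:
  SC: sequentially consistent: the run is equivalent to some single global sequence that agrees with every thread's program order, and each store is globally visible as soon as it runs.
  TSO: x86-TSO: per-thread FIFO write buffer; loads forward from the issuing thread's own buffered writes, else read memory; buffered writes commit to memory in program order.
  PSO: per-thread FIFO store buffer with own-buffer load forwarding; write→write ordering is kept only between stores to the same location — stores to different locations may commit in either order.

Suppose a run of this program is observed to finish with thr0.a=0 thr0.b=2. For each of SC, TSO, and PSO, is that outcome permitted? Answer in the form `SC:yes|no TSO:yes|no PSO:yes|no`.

SC:yes TSO:yes PSO:yes

outcome vector order: (thr0.a,thr0.b)
[SC] allowed = {<0 0>, <0 2>, <1 2>}
[TSO] allowed = {<0 0>, <0 2>, <1 2>}
[PSO] allowed = {<0 0>, <0 2>, <1 0>, <1 2>}
target <0 2> ∈ {SC,TSO,PSO}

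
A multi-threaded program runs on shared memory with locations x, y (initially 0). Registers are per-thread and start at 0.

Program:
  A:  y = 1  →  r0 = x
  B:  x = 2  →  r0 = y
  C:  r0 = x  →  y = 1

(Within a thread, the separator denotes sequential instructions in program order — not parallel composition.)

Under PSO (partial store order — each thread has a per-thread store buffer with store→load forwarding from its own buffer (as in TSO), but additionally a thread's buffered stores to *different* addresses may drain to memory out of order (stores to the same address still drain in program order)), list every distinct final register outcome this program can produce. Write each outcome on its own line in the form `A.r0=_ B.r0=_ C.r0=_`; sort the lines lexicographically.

A.r0=0 B.r0=0 C.r0=0
A.r0=0 B.r0=0 C.r0=2
A.r0=0 B.r0=1 C.r0=0
A.r0=0 B.r0=1 C.r0=2
A.r0=2 B.r0=0 C.r0=0
A.r0=2 B.r0=0 C.r0=2
A.r0=2 B.r0=1 C.r0=0
A.r0=2 B.r0=1 C.r0=2

outcome vector order: (A.r0,B.r0,C.r0)
|PSO outcomes| = 8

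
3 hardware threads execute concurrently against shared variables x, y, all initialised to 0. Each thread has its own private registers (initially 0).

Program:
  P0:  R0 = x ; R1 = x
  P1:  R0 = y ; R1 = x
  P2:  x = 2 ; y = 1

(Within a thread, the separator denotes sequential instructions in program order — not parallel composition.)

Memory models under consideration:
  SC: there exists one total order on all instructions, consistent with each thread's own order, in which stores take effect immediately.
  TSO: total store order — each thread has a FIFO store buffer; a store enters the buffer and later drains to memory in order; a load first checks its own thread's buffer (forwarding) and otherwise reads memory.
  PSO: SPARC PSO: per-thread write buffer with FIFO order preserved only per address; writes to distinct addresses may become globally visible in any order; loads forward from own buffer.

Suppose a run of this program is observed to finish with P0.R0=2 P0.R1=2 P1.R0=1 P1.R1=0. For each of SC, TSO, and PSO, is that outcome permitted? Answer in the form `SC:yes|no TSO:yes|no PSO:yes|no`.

outcome vector order: (P0.R0,P0.R1,P1.R0,P1.R1)
[SC] allowed = {<0 0 0 0> <0 0 0 2> <0 0 1 2> <0 2 0 0> <0 2 0 2> <0 2 1 2> <2 2 0 0> <2 2 0 2> <2 2 1 2>}
[TSO] allowed = {<0 0 0 0> <0 0 0 2> <0 0 1 2> <0 2 0 0> <0 2 0 2> <0 2 1 2> <2 2 0 0> <2 2 0 2> <2 2 1 2>}
[PSO] allowed = {<0 0 0 0> <0 0 0 2> <0 0 1 0> <0 0 1 2> <0 2 0 0> <0 2 0 2> <0 2 1 0> <0 2 1 2> <2 2 0 0> <2 2 0 2> <2 2 1 0> <2 2 1 2>}
target <2 2 1 0> ∈ {PSO}

SC:no TSO:no PSO:yes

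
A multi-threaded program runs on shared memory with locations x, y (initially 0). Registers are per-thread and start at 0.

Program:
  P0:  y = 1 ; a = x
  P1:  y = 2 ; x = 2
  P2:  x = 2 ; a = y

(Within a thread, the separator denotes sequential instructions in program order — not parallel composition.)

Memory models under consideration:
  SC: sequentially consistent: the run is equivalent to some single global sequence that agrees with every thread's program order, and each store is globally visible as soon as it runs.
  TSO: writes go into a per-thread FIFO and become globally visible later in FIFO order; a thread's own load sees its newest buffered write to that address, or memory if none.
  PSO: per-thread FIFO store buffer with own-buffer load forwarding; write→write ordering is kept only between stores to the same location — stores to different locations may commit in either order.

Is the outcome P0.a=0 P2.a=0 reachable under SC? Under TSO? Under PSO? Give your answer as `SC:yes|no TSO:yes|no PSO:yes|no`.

SC:no TSO:yes PSO:yes

outcome vector order: (P0.a,P2.a)
under SC → <0 1>, <0 2>, <2 0>, <2 1>, <2 2>
under TSO → <0 0>, <0 1>, <0 2>, <2 0>, <2 1>, <2 2>
under PSO → <0 0>, <0 1>, <0 2>, <2 0>, <2 1>, <2 2>
target <0 0> ∈ {TSO,PSO}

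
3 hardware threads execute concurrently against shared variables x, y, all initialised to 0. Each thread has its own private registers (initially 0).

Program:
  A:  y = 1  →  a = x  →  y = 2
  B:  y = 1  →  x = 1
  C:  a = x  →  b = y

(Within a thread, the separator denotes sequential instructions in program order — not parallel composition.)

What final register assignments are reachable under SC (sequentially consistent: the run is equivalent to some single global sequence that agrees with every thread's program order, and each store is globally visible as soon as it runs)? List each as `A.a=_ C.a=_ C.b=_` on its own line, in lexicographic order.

A.a=0 C.a=0 C.b=0
A.a=0 C.a=0 C.b=1
A.a=0 C.a=0 C.b=2
A.a=0 C.a=1 C.b=1
A.a=0 C.a=1 C.b=2
A.a=1 C.a=0 C.b=0
A.a=1 C.a=0 C.b=1
A.a=1 C.a=0 C.b=2
A.a=1 C.a=1 C.b=1
A.a=1 C.a=1 C.b=2

outcome vector order: (A.a,C.a,C.b)
|SC outcomes| = 10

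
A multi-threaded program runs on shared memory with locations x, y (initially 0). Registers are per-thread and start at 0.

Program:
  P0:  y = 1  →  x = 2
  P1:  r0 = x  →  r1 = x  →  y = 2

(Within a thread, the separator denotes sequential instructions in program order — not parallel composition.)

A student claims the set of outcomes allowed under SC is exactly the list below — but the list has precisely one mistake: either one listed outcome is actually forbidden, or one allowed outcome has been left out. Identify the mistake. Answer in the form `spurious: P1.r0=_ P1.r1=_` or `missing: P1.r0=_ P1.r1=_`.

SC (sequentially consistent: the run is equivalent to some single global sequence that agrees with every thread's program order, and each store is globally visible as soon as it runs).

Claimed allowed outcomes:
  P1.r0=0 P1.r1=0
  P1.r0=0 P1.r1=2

missing: P1.r0=2 P1.r1=2

outcome vector order: (P1.r0,P1.r1)
under SC → 0/0; 0/2; 2/2
SC∖claimed = {2/2}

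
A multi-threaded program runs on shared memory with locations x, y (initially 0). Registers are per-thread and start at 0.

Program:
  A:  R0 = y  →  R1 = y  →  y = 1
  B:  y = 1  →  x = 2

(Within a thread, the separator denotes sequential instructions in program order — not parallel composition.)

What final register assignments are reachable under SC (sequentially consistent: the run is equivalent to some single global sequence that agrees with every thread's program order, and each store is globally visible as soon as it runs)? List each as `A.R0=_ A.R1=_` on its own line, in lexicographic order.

outcome vector order: (A.R0,A.R1)
|SC outcomes| = 3

A.R0=0 A.R1=0
A.R0=0 A.R1=1
A.R0=1 A.R1=1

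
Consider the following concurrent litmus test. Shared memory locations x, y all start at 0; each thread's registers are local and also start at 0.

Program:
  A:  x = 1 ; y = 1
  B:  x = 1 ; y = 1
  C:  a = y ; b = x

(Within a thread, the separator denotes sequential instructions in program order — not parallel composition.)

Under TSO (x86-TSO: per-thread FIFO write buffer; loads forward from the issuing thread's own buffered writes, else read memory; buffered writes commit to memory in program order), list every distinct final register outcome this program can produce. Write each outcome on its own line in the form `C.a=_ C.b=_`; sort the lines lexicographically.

C.a=0 C.b=0
C.a=0 C.b=1
C.a=1 C.b=1

outcome vector order: (C.a,C.b)
|TSO outcomes| = 3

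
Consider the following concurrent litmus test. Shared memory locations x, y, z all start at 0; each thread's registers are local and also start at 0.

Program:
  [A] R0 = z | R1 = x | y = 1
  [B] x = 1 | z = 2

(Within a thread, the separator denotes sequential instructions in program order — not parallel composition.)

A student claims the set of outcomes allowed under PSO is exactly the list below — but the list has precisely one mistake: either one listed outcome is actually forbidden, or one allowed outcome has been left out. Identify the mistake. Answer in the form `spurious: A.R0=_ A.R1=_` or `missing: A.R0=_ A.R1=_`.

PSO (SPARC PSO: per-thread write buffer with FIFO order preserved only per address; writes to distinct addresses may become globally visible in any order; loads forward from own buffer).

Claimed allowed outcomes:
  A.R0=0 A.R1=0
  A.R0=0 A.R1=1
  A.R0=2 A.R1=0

missing: A.R0=2 A.R1=1

outcome vector order: (A.R0,A.R1)
PSO (4): 00 01 20 21
PSO∖claimed = {21}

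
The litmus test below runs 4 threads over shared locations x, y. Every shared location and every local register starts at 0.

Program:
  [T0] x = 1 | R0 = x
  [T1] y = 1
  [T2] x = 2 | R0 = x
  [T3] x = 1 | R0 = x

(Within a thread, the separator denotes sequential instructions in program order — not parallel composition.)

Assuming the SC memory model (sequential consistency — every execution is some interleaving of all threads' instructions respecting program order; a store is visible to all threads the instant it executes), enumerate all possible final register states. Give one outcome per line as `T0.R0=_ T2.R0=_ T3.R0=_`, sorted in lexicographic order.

T0.R0=1 T2.R0=1 T3.R0=1
T0.R0=1 T2.R0=1 T3.R0=2
T0.R0=1 T2.R0=2 T3.R0=1
T0.R0=1 T2.R0=2 T3.R0=2
T0.R0=2 T2.R0=1 T3.R0=1
T0.R0=2 T2.R0=2 T3.R0=1
T0.R0=2 T2.R0=2 T3.R0=2

outcome vector order: (T0.R0,T2.R0,T3.R0)
|SC outcomes| = 7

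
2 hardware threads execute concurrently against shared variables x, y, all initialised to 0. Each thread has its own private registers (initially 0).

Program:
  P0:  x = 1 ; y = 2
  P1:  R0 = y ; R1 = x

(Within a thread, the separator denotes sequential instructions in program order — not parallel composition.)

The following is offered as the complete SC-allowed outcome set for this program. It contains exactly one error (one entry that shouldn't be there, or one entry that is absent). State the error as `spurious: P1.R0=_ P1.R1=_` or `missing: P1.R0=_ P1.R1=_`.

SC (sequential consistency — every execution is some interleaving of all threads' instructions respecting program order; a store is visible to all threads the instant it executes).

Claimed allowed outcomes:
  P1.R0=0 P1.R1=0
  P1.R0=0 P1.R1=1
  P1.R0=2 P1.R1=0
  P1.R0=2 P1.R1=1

spurious: P1.R0=2 P1.R1=0

outcome vector order: (P1.R0,P1.R1)
[SC] allowed = {(0,0), (0,1), (2,1)}
claimed∖SC = {(2,0)}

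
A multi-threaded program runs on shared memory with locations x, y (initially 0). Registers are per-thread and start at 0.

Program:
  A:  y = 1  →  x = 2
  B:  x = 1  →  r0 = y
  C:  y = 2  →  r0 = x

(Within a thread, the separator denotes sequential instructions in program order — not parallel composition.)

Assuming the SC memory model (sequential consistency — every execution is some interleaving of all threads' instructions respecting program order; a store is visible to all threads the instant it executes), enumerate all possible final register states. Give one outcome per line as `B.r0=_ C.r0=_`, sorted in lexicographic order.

B.r0=0 C.r0=1
B.r0=0 C.r0=2
B.r0=1 C.r0=0
B.r0=1 C.r0=1
B.r0=1 C.r0=2
B.r0=2 C.r0=0
B.r0=2 C.r0=1
B.r0=2 C.r0=2

outcome vector order: (B.r0,C.r0)
|SC outcomes| = 8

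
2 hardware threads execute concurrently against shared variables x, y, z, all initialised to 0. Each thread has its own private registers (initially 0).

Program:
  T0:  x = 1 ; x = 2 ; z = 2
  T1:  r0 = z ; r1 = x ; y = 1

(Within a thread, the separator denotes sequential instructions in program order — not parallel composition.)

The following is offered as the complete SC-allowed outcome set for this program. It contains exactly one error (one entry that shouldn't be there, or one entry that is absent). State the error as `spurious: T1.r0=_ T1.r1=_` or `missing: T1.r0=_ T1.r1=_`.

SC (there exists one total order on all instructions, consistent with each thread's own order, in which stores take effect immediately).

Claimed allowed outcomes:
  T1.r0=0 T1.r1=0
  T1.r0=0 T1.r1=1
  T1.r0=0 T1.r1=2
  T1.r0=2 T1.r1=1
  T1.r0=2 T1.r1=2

outcome vector order: (T1.r0,T1.r1)
SC (4): (0,0), (0,1), (0,2), (2,2)
claimed∖SC = {(2,1)}

spurious: T1.r0=2 T1.r1=1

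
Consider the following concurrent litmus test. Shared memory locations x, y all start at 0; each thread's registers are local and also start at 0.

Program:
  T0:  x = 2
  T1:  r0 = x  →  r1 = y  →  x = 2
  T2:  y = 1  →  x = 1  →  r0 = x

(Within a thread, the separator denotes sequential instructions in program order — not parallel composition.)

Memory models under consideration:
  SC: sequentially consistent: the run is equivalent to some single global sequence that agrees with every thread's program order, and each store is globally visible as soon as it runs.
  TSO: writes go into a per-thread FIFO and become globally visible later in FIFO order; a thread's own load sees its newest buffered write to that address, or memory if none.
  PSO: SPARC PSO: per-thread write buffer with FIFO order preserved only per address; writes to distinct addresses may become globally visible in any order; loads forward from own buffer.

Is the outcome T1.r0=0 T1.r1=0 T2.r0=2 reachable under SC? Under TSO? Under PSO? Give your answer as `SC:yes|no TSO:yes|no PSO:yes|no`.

outcome vector order: (T1.r0,T1.r1,T2.r0)
under SC → (0,0,1); (0,0,2); (0,1,1); (0,1,2); (1,1,1); (1,1,2); (2,0,1); (2,0,2); (2,1,1); (2,1,2)
under TSO → (0,0,1); (0,0,2); (0,1,1); (0,1,2); (1,1,1); (1,1,2); (2,0,1); (2,0,2); (2,1,1); (2,1,2)
under PSO → (0,0,1); (0,0,2); (0,1,1); (0,1,2); (1,0,1); (1,0,2); (1,1,1); (1,1,2); (2,0,1); (2,0,2); (2,1,1); (2,1,2)
target (0,0,2) ∈ {SC,TSO,PSO}

SC:yes TSO:yes PSO:yes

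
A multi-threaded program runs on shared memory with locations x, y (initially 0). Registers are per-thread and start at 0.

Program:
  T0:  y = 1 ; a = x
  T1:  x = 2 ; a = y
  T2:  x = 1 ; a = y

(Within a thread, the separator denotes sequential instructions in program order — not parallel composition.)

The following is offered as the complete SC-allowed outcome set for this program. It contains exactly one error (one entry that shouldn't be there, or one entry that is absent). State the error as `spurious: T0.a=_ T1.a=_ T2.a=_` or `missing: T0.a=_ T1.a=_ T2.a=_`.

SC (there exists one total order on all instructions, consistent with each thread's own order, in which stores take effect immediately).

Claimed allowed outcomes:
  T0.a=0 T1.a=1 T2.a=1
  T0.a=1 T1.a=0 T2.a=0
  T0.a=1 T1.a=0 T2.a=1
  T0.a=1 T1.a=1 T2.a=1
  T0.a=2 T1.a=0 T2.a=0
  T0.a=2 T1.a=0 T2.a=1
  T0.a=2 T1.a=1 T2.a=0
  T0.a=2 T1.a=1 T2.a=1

outcome vector order: (T0.a,T1.a,T2.a)
SC: 9 outcomes — {011 100 101 110 111 200 201 210 211}
SC∖claimed = {110}

missing: T0.a=1 T1.a=1 T2.a=0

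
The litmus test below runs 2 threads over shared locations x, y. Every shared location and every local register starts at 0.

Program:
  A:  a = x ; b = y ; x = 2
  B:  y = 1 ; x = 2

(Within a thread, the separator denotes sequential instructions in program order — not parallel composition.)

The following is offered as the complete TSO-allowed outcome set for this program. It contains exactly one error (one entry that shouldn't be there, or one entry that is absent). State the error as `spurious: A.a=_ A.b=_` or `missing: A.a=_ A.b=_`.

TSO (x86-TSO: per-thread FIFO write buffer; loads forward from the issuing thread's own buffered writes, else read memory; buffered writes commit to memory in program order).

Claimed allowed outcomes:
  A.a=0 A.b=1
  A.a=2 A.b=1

outcome vector order: (A.a,A.b)
under TSO → (0,0), (0,1), (2,1)
TSO∖claimed = {(0,0)}

missing: A.a=0 A.b=0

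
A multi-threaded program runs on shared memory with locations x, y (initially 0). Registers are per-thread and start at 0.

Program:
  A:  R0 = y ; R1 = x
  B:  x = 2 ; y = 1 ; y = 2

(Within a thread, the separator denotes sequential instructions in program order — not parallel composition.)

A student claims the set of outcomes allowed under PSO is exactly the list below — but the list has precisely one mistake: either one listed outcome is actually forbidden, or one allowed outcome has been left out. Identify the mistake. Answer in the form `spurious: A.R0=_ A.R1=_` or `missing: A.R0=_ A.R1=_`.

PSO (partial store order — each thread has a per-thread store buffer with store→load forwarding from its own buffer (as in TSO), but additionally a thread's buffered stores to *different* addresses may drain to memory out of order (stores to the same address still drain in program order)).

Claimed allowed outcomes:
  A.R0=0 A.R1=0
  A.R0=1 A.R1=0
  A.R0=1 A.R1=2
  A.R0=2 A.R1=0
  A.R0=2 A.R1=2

missing: A.R0=0 A.R1=2

outcome vector order: (A.R0,A.R1)
[PSO] allowed = {<0 0>, <0 2>, <1 0>, <1 2>, <2 0>, <2 2>}
PSO∖claimed = {<0 2>}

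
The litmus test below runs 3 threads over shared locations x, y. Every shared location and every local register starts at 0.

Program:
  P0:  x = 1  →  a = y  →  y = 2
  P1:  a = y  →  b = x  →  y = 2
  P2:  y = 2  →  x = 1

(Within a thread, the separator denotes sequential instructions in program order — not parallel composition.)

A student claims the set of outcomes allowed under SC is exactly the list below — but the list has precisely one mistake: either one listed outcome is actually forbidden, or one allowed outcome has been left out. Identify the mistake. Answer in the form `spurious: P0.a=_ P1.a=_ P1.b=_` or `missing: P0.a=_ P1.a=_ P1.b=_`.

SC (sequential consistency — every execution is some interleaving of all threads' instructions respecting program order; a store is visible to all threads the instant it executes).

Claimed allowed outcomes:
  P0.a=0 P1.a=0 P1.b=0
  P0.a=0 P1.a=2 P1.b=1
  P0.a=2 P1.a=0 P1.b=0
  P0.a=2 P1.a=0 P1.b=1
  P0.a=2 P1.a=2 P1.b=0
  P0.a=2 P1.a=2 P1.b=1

outcome vector order: (P0.a,P1.a,P1.b)
SC: 7 outcomes — {(0,0,0), (0,0,1), (0,2,1), (2,0,0), (2,0,1), (2,2,0), (2,2,1)}
SC∖claimed = {(0,0,1)}

missing: P0.a=0 P1.a=0 P1.b=1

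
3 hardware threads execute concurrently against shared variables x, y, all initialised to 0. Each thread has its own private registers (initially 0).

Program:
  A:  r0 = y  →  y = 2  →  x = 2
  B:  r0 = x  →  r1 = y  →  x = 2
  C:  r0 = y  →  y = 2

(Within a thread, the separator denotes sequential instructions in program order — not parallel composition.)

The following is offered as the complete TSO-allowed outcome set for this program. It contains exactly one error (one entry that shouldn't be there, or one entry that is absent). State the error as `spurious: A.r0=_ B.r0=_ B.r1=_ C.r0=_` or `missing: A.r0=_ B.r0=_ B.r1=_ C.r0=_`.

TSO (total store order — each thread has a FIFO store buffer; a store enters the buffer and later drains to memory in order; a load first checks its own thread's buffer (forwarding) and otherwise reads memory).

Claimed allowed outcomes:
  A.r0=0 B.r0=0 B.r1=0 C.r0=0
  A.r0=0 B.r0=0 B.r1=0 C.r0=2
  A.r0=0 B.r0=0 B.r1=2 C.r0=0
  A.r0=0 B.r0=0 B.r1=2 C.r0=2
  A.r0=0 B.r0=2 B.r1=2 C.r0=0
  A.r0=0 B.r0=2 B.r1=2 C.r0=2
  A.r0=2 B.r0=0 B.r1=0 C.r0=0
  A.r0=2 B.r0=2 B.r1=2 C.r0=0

missing: A.r0=2 B.r0=0 B.r1=2 C.r0=0

outcome vector order: (A.r0,B.r0,B.r1,C.r0)
under TSO → 0/0/0/0 0/0/0/2 0/0/2/0 0/0/2/2 0/2/2/0 0/2/2/2 2/0/0/0 2/0/2/0 2/2/2/0
TSO∖claimed = {2/0/2/0}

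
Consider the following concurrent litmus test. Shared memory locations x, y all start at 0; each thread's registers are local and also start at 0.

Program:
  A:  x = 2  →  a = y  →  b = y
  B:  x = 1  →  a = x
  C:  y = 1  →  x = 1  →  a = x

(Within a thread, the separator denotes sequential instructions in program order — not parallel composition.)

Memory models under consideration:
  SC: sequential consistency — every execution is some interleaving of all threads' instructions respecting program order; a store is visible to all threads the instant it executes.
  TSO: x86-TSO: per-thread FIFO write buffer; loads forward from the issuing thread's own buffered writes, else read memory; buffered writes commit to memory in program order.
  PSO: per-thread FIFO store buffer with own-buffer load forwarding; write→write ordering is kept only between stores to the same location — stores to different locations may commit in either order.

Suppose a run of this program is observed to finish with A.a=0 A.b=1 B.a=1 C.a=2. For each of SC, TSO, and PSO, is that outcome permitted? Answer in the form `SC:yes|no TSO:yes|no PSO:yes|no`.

SC:no TSO:yes PSO:yes

outcome vector order: (A.a,A.b,B.a,C.a)
SC: 8 outcomes — {0/0/1/1, 0/0/2/1, 0/1/1/1, 0/1/2/1, 1/1/1/1, 1/1/1/2, 1/1/2/1, 1/1/2/2}
TSO: 12 outcomes — {0/0/1/1, 0/0/1/2, 0/0/2/1, 0/0/2/2, 0/1/1/1, 0/1/1/2, 0/1/2/1, 0/1/2/2, 1/1/1/1, 1/1/1/2, 1/1/2/1, 1/1/2/2}
PSO: 12 outcomes — {0/0/1/1, 0/0/1/2, 0/0/2/1, 0/0/2/2, 0/1/1/1, 0/1/1/2, 0/1/2/1, 0/1/2/2, 1/1/1/1, 1/1/1/2, 1/1/2/1, 1/1/2/2}
target 0/1/1/2 ∈ {TSO,PSO}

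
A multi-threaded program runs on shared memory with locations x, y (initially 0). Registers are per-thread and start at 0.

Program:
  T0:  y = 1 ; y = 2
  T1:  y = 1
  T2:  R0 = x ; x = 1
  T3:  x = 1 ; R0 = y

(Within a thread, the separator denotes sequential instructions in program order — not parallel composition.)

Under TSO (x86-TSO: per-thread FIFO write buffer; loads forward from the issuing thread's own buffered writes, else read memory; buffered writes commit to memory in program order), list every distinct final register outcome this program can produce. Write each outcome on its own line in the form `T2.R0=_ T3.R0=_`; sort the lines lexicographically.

T2.R0=0 T3.R0=0
T2.R0=0 T3.R0=1
T2.R0=0 T3.R0=2
T2.R0=1 T3.R0=0
T2.R0=1 T3.R0=1
T2.R0=1 T3.R0=2

outcome vector order: (T2.R0,T3.R0)
|TSO outcomes| = 6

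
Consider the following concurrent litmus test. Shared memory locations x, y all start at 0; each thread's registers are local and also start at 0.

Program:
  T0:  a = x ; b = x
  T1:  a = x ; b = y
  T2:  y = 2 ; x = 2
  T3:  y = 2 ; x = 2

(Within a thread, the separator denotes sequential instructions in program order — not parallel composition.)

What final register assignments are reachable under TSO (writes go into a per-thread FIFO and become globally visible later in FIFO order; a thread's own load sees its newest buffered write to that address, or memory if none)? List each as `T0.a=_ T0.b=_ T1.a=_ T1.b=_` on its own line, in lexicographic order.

outcome vector order: (T0.a,T0.b,T1.a,T1.b)
|TSO outcomes| = 9

T0.a=0 T0.b=0 T1.a=0 T1.b=0
T0.a=0 T0.b=0 T1.a=0 T1.b=2
T0.a=0 T0.b=0 T1.a=2 T1.b=2
T0.a=0 T0.b=2 T1.a=0 T1.b=0
T0.a=0 T0.b=2 T1.a=0 T1.b=2
T0.a=0 T0.b=2 T1.a=2 T1.b=2
T0.a=2 T0.b=2 T1.a=0 T1.b=0
T0.a=2 T0.b=2 T1.a=0 T1.b=2
T0.a=2 T0.b=2 T1.a=2 T1.b=2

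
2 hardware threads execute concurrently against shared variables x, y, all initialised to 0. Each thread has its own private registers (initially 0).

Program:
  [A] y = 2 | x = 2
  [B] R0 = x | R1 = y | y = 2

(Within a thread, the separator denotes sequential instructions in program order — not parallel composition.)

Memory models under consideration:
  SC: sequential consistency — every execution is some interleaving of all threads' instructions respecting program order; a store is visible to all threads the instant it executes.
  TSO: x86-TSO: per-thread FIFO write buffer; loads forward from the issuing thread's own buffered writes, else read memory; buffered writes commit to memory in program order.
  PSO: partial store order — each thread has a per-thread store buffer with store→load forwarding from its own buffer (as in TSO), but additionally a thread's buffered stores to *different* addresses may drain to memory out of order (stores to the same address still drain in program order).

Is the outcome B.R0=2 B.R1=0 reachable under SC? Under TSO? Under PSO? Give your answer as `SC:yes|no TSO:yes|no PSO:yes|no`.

outcome vector order: (B.R0,B.R1)
SC: 3 outcomes — {00 02 22}
TSO: 3 outcomes — {00 02 22}
PSO: 4 outcomes — {00 02 20 22}
target 20 ∈ {PSO}

SC:no TSO:no PSO:yes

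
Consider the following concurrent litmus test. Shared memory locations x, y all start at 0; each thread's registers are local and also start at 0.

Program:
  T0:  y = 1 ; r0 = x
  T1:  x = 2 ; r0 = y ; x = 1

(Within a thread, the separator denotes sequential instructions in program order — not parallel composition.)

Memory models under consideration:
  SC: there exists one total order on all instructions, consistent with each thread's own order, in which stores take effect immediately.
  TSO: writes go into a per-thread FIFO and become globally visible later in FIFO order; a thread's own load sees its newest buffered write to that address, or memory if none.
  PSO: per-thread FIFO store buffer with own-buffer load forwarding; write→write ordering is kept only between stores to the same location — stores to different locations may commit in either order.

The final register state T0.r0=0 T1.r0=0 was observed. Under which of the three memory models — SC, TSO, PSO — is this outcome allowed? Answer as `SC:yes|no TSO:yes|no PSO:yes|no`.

outcome vector order: (T0.r0,T1.r0)
under SC → <0 1>, <1 0>, <1 1>, <2 0>, <2 1>
under TSO → <0 0>, <0 1>, <1 0>, <1 1>, <2 0>, <2 1>
under PSO → <0 0>, <0 1>, <1 0>, <1 1>, <2 0>, <2 1>
target <0 0> ∈ {TSO,PSO}

SC:no TSO:yes PSO:yes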